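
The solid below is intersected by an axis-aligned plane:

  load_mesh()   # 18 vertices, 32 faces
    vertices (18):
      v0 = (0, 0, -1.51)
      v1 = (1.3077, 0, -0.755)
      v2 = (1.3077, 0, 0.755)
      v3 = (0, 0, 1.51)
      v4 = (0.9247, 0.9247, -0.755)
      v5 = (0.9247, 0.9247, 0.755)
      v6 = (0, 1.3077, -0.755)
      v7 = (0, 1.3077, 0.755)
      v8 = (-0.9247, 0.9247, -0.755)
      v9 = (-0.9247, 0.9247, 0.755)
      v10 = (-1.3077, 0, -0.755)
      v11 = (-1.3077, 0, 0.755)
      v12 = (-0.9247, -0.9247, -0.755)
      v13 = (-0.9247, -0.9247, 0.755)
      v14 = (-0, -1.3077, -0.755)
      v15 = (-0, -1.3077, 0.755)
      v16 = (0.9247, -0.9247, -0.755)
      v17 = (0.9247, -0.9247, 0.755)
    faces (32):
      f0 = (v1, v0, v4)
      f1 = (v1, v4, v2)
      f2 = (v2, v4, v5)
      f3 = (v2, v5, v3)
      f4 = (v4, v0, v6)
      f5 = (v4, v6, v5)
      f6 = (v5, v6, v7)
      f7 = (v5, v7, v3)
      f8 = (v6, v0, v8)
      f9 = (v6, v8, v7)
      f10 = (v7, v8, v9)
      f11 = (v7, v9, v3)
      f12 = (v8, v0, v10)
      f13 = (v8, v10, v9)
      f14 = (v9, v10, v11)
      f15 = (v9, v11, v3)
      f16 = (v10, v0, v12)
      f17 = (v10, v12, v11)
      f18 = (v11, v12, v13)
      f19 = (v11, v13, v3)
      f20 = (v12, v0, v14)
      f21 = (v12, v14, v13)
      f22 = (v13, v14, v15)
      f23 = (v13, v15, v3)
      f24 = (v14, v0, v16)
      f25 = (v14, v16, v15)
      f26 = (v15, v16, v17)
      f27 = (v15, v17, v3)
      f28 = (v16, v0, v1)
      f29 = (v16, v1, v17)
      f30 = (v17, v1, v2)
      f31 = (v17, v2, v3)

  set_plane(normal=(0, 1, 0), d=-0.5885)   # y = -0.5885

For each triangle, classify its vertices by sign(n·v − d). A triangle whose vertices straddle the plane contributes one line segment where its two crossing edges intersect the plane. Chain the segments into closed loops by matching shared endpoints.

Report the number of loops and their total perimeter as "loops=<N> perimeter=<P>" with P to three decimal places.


loops=1 perimeter=7.636

Straddling triangles (12 of 32):
  (v10,v0,v12) [++-] → (-0.5885, -0.5885, -1.0295)–(-1.06395, -0.5885, -0.755)  len=0.5490
  (v10,v12,v11) [+-+] → (-1.06395, -0.5885, -0.755)–(-1.06395, -0.5885, -0.205998)  len=0.5490
  (v11,v12,v13) [+--] → (-1.06395, -0.5885, -0.205998)–(-1.06395, -0.5885, 0.755)  len=0.9610
  (v11,v13,v3) [+-+] → (-1.06395, -0.5885, 0.755)–(-0.5885, -0.5885, 1.0295)  len=0.5490
  (v12,v0,v14) [-+-] → (-0.5885, -0.5885, -1.0295)–(0, -0.5885, -1.17023)  len=0.6051
  (v13,v15,v3) [--+] → (0, -0.5885, 1.17023)–(-0.5885, -0.5885, 1.0295)  len=0.6051
  (v14,v0,v16) [-+-] → (0, -0.5885, -1.17023)–(0.5885, -0.5885, -1.0295)  len=0.6051
  (v15,v17,v3) [--+] → (0.5885, -0.5885, 1.0295)–(0, -0.5885, 1.17023)  len=0.6051
  (v16,v0,v1) [-++] → (0.5885, -0.5885, -1.0295)–(1.06395, -0.5885, -0.755)  len=0.5490
  (v16,v1,v17) [-+-] → (1.06395, -0.5885, -0.755)–(1.06395, -0.5885, 0.205998)  len=0.9610
  (v17,v1,v2) [-++] → (1.06395, -0.5885, 0.205998)–(1.06395, -0.5885, 0.755)  len=0.5490
  (v17,v2,v3) [-++] → (1.06395, -0.5885, 0.755)–(0.5885, -0.5885, 1.0295)  len=0.5490

Chained into 1 loop(s):
  loop 1: 12 segments, perimeter = 7.6364
Total perimeter = 7.636


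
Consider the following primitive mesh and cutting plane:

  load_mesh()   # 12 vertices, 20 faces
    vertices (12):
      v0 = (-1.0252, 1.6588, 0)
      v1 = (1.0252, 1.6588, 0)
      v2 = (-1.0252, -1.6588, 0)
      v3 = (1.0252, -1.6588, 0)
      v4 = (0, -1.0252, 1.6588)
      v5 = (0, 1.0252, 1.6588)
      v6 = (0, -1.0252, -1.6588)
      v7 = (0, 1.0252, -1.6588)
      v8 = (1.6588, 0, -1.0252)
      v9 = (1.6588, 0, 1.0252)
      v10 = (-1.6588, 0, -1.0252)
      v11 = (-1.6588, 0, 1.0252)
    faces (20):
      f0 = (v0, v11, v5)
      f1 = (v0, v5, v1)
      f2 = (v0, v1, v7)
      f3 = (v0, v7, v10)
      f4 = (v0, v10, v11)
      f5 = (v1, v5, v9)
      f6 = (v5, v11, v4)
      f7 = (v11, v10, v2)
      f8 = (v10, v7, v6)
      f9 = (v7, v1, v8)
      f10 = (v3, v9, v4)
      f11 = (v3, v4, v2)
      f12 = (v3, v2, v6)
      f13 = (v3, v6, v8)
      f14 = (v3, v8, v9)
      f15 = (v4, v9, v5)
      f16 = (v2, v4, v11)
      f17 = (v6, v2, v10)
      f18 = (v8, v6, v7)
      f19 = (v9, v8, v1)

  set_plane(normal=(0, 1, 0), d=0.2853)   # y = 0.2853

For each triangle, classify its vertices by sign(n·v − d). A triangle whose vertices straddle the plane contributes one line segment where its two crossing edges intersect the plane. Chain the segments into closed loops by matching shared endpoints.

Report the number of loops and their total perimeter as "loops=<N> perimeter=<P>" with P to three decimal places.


Straddling triangles (10 of 20):
  (v0,v11,v5) [+-+] → (-1.54983, 0.2853, 0.848874)–(-1.19718, 0.2853, 1.20152)  len=0.4987
  (v0,v7,v10) [++-] → (-1.19718, 0.2853, -1.20152)–(-1.54983, 0.2853, -0.848874)  len=0.4987
  (v0,v10,v11) [+--] → (-1.54983, 0.2853, -0.848874)–(-1.54983, 0.2853, 0.848874)  len=1.6977
  (v1,v5,v9) [++-] → (1.19718, 0.2853, 1.20152)–(1.54983, 0.2853, 0.848874)  len=0.4987
  (v5,v11,v4) [+--] → (-1.19718, 0.2853, 1.20152)–(0, 0.2853, 1.6588)  len=1.2815
  (v10,v7,v6) [-+-] → (-1.19718, 0.2853, -1.20152)–(0, 0.2853, -1.6588)  len=1.2815
  (v7,v1,v8) [++-] → (1.54983, 0.2853, -0.848874)–(1.19718, 0.2853, -1.20152)  len=0.4987
  (v4,v9,v5) [--+] → (1.19718, 0.2853, 1.20152)–(0, 0.2853, 1.6588)  len=1.2815
  (v8,v6,v7) [--+] → (0, 0.2853, -1.6588)–(1.19718, 0.2853, -1.20152)  len=1.2815
  (v9,v8,v1) [--+] → (1.54983, 0.2853, -0.848874)–(1.54983, 0.2853, 0.848874)  len=1.6977

Chained into 1 loop(s):
  loop 1: 10 segments, perimeter = 10.5165
Total perimeter = 10.517

loops=1 perimeter=10.517


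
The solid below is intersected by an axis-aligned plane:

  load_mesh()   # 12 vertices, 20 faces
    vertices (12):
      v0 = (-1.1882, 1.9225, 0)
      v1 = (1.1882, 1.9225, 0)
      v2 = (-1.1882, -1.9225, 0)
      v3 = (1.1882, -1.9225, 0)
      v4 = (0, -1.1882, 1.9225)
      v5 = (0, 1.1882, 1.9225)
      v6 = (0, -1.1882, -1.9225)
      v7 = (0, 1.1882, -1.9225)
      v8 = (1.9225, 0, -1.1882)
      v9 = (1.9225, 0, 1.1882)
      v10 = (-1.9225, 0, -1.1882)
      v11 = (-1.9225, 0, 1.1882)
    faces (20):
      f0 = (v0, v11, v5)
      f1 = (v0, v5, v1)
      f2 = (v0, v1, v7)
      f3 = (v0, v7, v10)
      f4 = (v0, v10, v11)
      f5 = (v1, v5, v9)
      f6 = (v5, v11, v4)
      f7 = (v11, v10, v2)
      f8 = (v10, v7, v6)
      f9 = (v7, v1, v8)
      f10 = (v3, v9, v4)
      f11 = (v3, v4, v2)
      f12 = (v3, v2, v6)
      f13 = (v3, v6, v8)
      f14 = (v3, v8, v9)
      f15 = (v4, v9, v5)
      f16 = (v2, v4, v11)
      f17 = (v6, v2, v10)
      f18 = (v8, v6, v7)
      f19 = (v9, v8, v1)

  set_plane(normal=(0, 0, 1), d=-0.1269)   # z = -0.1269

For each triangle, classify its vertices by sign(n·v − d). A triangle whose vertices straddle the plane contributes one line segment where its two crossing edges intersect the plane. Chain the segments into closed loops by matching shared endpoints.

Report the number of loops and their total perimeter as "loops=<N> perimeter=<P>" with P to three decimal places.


Straddling triangles (10 of 20):
  (v0,v1,v7) [++-] → (1.10977, 1.87403, -0.1269)–(-1.10977, 1.87403, -0.1269)  len=2.2195
  (v0,v7,v10) [+--] → (-1.10977, 1.87403, -0.1269)–(-1.26662, 1.71718, -0.1269)  len=0.2218
  (v0,v10,v11) [+-+] → (-1.26662, 1.71718, -0.1269)–(-1.9225, 0, -0.1269)  len=1.8382
  (v11,v10,v2) [+-+] → (-1.9225, 0, -0.1269)–(-1.26662, -1.71718, -0.1269)  len=1.8382
  (v7,v1,v8) [-+-] → (1.10977, 1.87403, -0.1269)–(1.26662, 1.71718, -0.1269)  len=0.2218
  (v3,v2,v6) [++-] → (-1.10977, -1.87403, -0.1269)–(1.10977, -1.87403, -0.1269)  len=2.2195
  (v3,v6,v8) [+--] → (1.10977, -1.87403, -0.1269)–(1.26662, -1.71718, -0.1269)  len=0.2218
  (v3,v8,v9) [+-+] → (1.26662, -1.71718, -0.1269)–(1.9225, 0, -0.1269)  len=1.8382
  (v6,v2,v10) [-+-] → (-1.10977, -1.87403, -0.1269)–(-1.26662, -1.71718, -0.1269)  len=0.2218
  (v9,v8,v1) [+-+] → (1.9225, 0, -0.1269)–(1.26662, 1.71718, -0.1269)  len=1.8382

Chained into 1 loop(s):
  loop 1: 10 segments, perimeter = 12.6791
Total perimeter = 12.679

loops=1 perimeter=12.679


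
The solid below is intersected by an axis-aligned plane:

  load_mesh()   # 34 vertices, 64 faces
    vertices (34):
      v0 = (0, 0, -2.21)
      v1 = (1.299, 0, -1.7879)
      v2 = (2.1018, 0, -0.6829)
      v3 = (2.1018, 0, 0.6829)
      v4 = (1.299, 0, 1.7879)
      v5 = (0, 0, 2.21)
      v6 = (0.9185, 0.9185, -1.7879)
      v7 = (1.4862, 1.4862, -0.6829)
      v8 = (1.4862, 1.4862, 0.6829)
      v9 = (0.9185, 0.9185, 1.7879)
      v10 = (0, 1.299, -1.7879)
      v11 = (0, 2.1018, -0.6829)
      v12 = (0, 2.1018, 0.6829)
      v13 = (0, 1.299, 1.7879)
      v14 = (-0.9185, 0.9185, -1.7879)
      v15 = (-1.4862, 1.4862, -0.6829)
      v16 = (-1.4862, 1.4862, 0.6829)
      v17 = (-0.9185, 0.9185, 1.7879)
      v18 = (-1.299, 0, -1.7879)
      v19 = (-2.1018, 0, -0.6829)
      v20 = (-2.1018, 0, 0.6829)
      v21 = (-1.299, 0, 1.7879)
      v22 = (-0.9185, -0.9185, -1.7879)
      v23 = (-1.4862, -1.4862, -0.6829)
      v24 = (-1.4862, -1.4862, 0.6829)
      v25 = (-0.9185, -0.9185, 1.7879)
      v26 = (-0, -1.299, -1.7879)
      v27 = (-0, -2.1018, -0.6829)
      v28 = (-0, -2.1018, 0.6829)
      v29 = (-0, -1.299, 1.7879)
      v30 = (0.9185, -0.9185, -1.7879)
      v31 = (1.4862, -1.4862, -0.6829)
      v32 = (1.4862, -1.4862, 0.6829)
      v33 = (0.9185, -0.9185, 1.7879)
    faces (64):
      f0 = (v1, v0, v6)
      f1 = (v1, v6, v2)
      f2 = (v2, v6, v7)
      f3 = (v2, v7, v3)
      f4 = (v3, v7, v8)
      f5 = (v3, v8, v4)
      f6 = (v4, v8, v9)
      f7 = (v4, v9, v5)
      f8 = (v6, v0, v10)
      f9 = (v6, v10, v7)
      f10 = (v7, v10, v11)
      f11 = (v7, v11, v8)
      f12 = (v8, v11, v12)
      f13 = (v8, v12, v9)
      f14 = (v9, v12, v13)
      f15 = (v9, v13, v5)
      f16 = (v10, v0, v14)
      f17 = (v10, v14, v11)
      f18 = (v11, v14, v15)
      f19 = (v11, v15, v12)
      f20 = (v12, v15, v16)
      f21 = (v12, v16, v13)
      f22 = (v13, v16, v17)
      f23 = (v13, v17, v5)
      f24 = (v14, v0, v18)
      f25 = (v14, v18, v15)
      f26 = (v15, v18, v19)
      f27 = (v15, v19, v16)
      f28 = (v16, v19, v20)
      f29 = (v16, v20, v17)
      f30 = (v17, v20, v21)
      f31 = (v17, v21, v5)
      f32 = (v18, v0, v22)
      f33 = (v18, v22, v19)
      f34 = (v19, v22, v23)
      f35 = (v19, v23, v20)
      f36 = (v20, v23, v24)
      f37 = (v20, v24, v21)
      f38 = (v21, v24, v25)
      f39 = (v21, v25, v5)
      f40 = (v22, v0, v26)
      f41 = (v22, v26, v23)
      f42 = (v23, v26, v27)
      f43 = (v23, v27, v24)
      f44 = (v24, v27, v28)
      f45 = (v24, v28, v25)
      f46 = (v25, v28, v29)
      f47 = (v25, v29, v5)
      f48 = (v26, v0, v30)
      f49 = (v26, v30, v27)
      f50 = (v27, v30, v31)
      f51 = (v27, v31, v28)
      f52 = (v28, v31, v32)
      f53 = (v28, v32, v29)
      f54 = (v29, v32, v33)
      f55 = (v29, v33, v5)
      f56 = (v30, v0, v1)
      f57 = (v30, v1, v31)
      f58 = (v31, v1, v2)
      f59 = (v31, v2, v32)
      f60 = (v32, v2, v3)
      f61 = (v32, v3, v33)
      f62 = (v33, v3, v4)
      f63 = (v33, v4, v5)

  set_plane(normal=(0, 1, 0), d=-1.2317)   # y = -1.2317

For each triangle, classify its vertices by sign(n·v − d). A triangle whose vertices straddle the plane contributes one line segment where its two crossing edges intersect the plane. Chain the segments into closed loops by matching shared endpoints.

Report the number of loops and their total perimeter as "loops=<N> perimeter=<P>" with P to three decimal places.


loops=1 perimeter=10.760

Straddling triangles (20 of 64):
  (v19,v22,v23) [++-] → (-1.2317, -1.2317, -1.17827)–(-1.59162, -1.2317, -0.6829)  len=0.6123
  (v19,v23,v20) [+-+] → (-1.59162, -1.2317, -0.6829)–(-1.59162, -1.2317, -0.449018)  len=0.2339
  (v20,v23,v24) [+--] → (-1.59162, -1.2317, -0.449018)–(-1.59162, -1.2317, 0.6829)  len=1.1319
  (v20,v24,v21) [+-+] → (-1.59162, -1.2317, 0.6829)–(-1.45414, -1.2317, 0.872123)  len=0.2339
  (v21,v24,v25) [+-+] → (-1.45414, -1.2317, 0.872123)–(-1.2317, -1.2317, 1.17827)  len=0.3784
  (v22,v0,v26) [++-] → (0, -1.2317, -1.80977)–(-0.162457, -1.2317, -1.7879)  len=0.1639
  (v22,v26,v23) [+--] → (-0.162457, -1.2317, -1.7879)–(-1.2317, -1.2317, -1.17827)  len=1.2308
  (v24,v28,v25) [--+] → (-0.675388, -1.2317, 1.49542)–(-1.2317, -1.2317, 1.17827)  len=0.6404
  (v25,v28,v29) [+--] → (-0.675388, -1.2317, 1.49542)–(-0.162457, -1.2317, 1.7879)  len=0.5905
  (v25,v29,v5) [+-+] → (-0.162457, -1.2317, 1.7879)–(0, -1.2317, 1.80977)  len=0.1639
  (v26,v0,v30) [-++] → (0, -1.2317, -1.80977)–(0.162457, -1.2317, -1.7879)  len=0.1639
  (v26,v30,v27) [-+-] → (0.162457, -1.2317, -1.7879)–(0.675388, -1.2317, -1.49542)  len=0.5905
  (v27,v30,v31) [-+-] → (0.675388, -1.2317, -1.49542)–(1.2317, -1.2317, -1.17827)  len=0.6404
  (v29,v32,v33) [--+] → (1.2317, -1.2317, 1.17827)–(0.162457, -1.2317, 1.7879)  len=1.2308
  (v29,v33,v5) [-++] → (0.162457, -1.2317, 1.7879)–(0, -1.2317, 1.80977)  len=0.1639
  (v30,v1,v31) [++-] → (1.45414, -1.2317, -0.872123)–(1.2317, -1.2317, -1.17827)  len=0.3784
  (v31,v1,v2) [-++] → (1.45414, -1.2317, -0.872123)–(1.59162, -1.2317, -0.6829)  len=0.2339
  (v31,v2,v32) [-+-] → (1.59162, -1.2317, -0.6829)–(1.59162, -1.2317, 0.449018)  len=1.1319
  (v32,v2,v3) [-++] → (1.59162, -1.2317, 0.449018)–(1.59162, -1.2317, 0.6829)  len=0.2339
  (v32,v3,v33) [-++] → (1.59162, -1.2317, 0.6829)–(1.2317, -1.2317, 1.17827)  len=0.6123

Chained into 1 loop(s):
  loop 1: 20 segments, perimeter = 10.7599
Total perimeter = 10.760


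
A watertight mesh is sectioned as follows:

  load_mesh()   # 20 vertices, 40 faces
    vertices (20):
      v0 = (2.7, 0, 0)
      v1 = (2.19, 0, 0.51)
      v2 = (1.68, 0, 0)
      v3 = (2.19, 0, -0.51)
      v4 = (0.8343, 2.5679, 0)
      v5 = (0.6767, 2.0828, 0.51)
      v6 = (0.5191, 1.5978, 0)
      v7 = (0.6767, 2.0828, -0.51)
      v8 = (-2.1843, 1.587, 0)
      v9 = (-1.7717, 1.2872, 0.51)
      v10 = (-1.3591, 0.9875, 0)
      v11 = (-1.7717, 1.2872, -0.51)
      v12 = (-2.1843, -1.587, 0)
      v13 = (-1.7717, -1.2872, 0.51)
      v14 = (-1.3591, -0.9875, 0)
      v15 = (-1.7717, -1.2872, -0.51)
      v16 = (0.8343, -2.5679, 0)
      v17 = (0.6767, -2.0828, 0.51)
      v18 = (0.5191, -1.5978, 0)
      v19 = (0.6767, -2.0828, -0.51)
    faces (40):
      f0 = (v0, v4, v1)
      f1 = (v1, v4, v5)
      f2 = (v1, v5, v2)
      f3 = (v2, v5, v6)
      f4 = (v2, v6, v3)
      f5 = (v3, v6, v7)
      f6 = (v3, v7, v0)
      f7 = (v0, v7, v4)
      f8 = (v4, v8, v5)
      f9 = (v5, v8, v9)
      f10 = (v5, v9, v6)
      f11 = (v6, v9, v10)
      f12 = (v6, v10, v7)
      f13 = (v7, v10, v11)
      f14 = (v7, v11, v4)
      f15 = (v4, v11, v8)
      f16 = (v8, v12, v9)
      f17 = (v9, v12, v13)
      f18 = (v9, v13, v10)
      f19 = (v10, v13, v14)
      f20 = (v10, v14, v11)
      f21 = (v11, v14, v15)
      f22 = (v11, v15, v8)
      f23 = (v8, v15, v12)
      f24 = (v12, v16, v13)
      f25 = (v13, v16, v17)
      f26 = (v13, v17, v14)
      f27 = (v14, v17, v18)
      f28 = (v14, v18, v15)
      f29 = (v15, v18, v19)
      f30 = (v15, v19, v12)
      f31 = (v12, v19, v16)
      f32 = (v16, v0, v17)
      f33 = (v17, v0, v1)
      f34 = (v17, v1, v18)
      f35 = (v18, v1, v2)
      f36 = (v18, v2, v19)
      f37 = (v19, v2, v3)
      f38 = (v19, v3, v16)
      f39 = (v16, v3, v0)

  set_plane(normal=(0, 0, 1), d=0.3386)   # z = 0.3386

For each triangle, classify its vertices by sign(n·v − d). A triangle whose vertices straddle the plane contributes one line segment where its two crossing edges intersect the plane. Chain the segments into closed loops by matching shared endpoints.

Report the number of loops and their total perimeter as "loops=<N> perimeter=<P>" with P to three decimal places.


loops=2 perimeter=25.745

Straddling triangles (20 of 40):
  (v0,v4,v1) [--+] → (1.73438, 0.863016, 0.3386)–(2.3614, 0, 0.3386)  len=1.0667
  (v1,v4,v5) [+-+] → (1.73438, 0.863016, 0.3386)–(0.729666, 2.24583, 0.3386)  len=1.7093
  (v1,v5,v2) [++-] → (1.01389, 1.38282, 0.3386)–(2.0186, 0, 0.3386)  len=1.7093
  (v2,v5,v6) [-+-] → (1.01389, 1.38282, 0.3386)–(0.623734, 1.9198, 0.3386)  len=0.6638
  (v4,v8,v5) [--+] → (-0.28482, 1.91617, 0.3386)–(0.729666, 2.24583, 0.3386)  len=1.0667
  (v5,v8,v9) [+-+] → (-0.28482, 1.91617, 0.3386)–(-1.91037, 1.38796, 0.3386)  len=1.7092
  (v5,v9,v6) [++-] → (-1.00181, 1.39159, 0.3386)–(0.623734, 1.9198, 0.3386)  len=1.7092
  (v6,v9,v10) [-+-] → (-1.00181, 1.39159, 0.3386)–(-1.63303, 1.18648, 0.3386)  len=0.6637
  (v8,v12,v9) [--+] → (-1.91037, 0.321243, 0.3386)–(-1.91037, 1.38796, 0.3386)  len=1.0667
  (v9,v12,v13) [+-+] → (-1.91037, 0.321243, 0.3386)–(-1.91037, -1.38796, 0.3386)  len=1.7092
  (v9,v13,v10) [++-] → (-1.63303, -0.522722, 0.3386)–(-1.63303, 1.18648, 0.3386)  len=1.7092
  (v10,v13,v14) [-+-] → (-1.63303, -0.522722, 0.3386)–(-1.63303, -1.18648, 0.3386)  len=0.6638
  (v12,v16,v13) [--+] → (-0.89588, -1.71762, 0.3386)–(-1.91037, -1.38796, 0.3386)  len=1.0667
  (v13,v16,v17) [+-+] → (-0.89588, -1.71762, 0.3386)–(0.729666, -2.24583, 0.3386)  len=1.7092
  (v13,v17,v14) [++-] → (-0.00748847, -1.71469, 0.3386)–(-1.63303, -1.18648, 0.3386)  len=1.7092
  (v14,v17,v18) [-+-] → (-0.00748847, -1.71469, 0.3386)–(0.623734, -1.9198, 0.3386)  len=0.6637
  (v16,v0,v17) [--+] → (1.35669, -1.38282, 0.3386)–(0.729666, -2.24583, 0.3386)  len=1.0667
  (v17,v0,v1) [+-+] → (1.35669, -1.38282, 0.3386)–(2.3614, 0, 0.3386)  len=1.7093
  (v17,v1,v18) [++-] → (1.62845, -0.536986, 0.3386)–(0.623734, -1.9198, 0.3386)  len=1.7093
  (v18,v1,v2) [-+-] → (1.62845, -0.536986, 0.3386)–(2.0186, 0, 0.3386)  len=0.6638

Chained into 2 loop(s):
  loop 1: 10 segments, perimeter = 13.8798
  loop 2: 10 segments, perimeter = 11.8649
Total perimeter = 25.745


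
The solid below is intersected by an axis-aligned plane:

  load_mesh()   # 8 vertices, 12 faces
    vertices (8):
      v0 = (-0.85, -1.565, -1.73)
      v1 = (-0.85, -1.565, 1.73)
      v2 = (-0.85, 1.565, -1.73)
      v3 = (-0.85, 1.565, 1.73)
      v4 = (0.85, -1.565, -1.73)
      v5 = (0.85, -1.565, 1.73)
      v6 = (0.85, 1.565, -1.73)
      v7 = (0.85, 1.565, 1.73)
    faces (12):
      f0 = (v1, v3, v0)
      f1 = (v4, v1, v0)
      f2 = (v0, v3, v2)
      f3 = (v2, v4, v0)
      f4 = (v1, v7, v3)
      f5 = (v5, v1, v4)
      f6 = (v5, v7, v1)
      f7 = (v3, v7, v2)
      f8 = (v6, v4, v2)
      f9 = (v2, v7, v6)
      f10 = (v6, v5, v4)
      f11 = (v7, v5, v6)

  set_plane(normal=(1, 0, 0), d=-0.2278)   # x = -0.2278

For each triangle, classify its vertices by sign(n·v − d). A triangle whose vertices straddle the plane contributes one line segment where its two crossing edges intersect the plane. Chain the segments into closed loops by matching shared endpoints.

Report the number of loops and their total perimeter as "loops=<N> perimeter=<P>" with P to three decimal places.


Straddling triangles (8 of 12):
  (v4,v1,v0) [+--] → (-0.2278, -1.565, 0.46364)–(-0.2278, -1.565, -1.73)  len=2.1936
  (v2,v4,v0) [-+-] → (-0.2278, 0.41942, -1.73)–(-0.2278, -1.565, -1.73)  len=1.9844
  (v1,v7,v3) [-+-] → (-0.2278, -0.41942, 1.73)–(-0.2278, 1.565, 1.73)  len=1.9844
  (v5,v1,v4) [+-+] → (-0.2278, -1.565, 1.73)–(-0.2278, -1.565, 0.46364)  len=1.2664
  (v5,v7,v1) [++-] → (-0.2278, -0.41942, 1.73)–(-0.2278, -1.565, 1.73)  len=1.1456
  (v3,v7,v2) [-+-] → (-0.2278, 1.565, 1.73)–(-0.2278, 1.565, -0.46364)  len=2.1936
  (v6,v4,v2) [++-] → (-0.2278, 0.41942, -1.73)–(-0.2278, 1.565, -1.73)  len=1.1456
  (v2,v7,v6) [-++] → (-0.2278, 1.565, -0.46364)–(-0.2278, 1.565, -1.73)  len=1.2664

Chained into 1 loop(s):
  loop 1: 8 segments, perimeter = 13.1800
Total perimeter = 13.180

loops=1 perimeter=13.180


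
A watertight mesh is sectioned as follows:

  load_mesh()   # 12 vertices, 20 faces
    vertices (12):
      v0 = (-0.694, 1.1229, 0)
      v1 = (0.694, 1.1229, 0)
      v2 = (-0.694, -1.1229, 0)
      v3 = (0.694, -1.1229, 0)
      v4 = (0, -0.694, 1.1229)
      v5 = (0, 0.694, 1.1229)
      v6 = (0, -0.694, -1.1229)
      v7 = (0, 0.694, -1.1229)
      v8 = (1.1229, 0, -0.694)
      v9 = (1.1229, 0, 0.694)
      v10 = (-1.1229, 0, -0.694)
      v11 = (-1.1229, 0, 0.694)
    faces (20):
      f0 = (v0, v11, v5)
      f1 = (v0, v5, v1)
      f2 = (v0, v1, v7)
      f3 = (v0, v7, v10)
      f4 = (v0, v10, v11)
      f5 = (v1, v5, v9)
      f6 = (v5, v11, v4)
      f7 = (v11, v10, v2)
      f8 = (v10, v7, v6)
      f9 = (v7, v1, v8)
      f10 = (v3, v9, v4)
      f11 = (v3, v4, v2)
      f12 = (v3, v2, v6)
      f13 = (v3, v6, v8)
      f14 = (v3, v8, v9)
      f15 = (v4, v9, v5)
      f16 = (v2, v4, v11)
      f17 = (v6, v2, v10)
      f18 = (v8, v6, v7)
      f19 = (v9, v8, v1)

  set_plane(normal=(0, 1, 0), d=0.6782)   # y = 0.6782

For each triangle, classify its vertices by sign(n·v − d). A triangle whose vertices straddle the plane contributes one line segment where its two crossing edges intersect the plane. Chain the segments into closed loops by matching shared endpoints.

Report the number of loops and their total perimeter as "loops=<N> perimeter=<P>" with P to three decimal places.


Straddling triangles (10 of 20):
  (v0,v11,v5) [+-+] → (-0.863856, 0.6782, 0.274844)–(-0.0255646, 0.6782, 1.11314)  len=1.1855
  (v0,v7,v10) [++-] → (-0.0255646, 0.6782, -1.11314)–(-0.863856, 0.6782, -0.274844)  len=1.1855
  (v0,v10,v11) [+--] → (-0.863856, 0.6782, -0.274844)–(-0.863856, 0.6782, 0.274844)  len=0.5497
  (v1,v5,v9) [++-] → (0.0255646, 0.6782, 1.11314)–(0.863856, 0.6782, 0.274844)  len=1.1855
  (v5,v11,v4) [+--] → (-0.0255646, 0.6782, 1.11314)–(0, 0.6782, 1.1229)  len=0.0274
  (v10,v7,v6) [-+-] → (-0.0255646, 0.6782, -1.11314)–(0, 0.6782, -1.1229)  len=0.0274
  (v7,v1,v8) [++-] → (0.863856, 0.6782, -0.274844)–(0.0255646, 0.6782, -1.11314)  len=1.1855
  (v4,v9,v5) [--+] → (0.0255646, 0.6782, 1.11314)–(0, 0.6782, 1.1229)  len=0.0274
  (v8,v6,v7) [--+] → (0, 0.6782, -1.1229)–(0.0255646, 0.6782, -1.11314)  len=0.0274
  (v9,v8,v1) [--+] → (0.863856, 0.6782, -0.274844)–(0.863856, 0.6782, 0.274844)  len=0.5497

Chained into 1 loop(s):
  loop 1: 10 segments, perimeter = 5.9509
Total perimeter = 5.951

loops=1 perimeter=5.951


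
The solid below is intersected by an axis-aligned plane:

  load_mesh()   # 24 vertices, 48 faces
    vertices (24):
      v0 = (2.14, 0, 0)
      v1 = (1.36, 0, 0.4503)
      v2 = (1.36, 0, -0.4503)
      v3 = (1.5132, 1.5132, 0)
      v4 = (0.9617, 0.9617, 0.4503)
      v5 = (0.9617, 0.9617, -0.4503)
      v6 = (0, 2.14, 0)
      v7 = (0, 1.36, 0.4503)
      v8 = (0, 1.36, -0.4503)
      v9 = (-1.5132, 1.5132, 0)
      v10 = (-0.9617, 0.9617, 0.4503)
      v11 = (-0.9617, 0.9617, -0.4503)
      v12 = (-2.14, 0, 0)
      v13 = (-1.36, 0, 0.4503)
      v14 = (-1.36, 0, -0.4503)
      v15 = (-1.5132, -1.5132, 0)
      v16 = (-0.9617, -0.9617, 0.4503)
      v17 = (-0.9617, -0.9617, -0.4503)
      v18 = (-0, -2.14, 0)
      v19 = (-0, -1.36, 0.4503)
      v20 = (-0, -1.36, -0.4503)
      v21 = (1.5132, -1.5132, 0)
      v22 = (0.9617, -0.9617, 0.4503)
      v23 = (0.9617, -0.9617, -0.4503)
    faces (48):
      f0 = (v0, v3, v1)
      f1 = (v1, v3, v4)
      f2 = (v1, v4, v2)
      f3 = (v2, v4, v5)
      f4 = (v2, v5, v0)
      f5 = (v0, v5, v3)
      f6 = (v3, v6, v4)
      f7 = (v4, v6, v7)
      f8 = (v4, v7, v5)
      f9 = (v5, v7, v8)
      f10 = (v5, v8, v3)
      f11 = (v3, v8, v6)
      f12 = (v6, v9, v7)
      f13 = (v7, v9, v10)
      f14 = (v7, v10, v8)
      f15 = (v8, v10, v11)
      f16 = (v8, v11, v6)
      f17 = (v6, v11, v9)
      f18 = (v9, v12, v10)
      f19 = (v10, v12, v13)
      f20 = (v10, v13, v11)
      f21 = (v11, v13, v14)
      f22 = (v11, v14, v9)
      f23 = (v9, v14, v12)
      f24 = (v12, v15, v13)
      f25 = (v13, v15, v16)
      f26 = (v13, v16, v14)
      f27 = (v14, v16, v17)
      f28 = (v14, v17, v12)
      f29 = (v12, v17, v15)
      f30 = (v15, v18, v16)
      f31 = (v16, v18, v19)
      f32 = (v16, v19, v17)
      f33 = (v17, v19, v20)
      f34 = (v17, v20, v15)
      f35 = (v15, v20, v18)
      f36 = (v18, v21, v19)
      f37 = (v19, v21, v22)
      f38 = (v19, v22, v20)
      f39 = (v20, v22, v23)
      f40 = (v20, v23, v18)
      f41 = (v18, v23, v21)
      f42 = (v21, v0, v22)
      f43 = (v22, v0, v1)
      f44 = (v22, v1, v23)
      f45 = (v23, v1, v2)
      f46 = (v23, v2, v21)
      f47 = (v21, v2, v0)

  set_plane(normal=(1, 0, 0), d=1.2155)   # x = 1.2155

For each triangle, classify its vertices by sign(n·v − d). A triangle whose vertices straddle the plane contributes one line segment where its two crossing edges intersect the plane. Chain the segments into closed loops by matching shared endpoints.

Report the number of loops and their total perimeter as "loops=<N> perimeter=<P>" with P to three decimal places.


Straddling triangles (16 of 48):
  (v1,v3,v4) [++-] → (1.2155, 1.2155, 0.243072)–(1.2155, 0.348897, 0.4503)  len=0.8910
  (v1,v4,v2) [+-+] → (1.2155, 0.348897, 0.4503)–(1.2155, 0.348897, -0.12357)  len=0.5739
  (v2,v4,v5) [+--] → (1.2155, 0.348897, -0.12357)–(1.2155, 0.348897, -0.4503)  len=0.3267
  (v2,v5,v0) [+-+] → (1.2155, 0.348897, -0.4503)–(1.2155, 0.754555, -0.353308)  len=0.4171
  (v0,v5,v3) [+-+] → (1.2155, 0.754555, -0.353308)–(1.2155, 1.2155, -0.243072)  len=0.4739
  (v3,v6,v4) [+--] → (1.2155, 1.63651, 0)–(1.2155, 1.2155, 0.243072)  len=0.4861
  (v5,v8,v3) [--+] → (1.2155, 1.48306, -0.0885899)–(1.2155, 1.2155, -0.243072)  len=0.3090
  (v3,v8,v6) [+--] → (1.2155, 1.48306, -0.0885899)–(1.2155, 1.63651, 0)  len=0.1772
  (v18,v21,v19) [-+-] → (1.2155, -1.63651, 0)–(1.2155, -1.48306, 0.0885899)  len=0.1772
  (v19,v21,v22) [-+-] → (1.2155, -1.48306, 0.0885899)–(1.2155, -1.2155, 0.243072)  len=0.3090
  (v18,v23,v21) [--+] → (1.2155, -1.2155, -0.243072)–(1.2155, -1.63651, 0)  len=0.4861
  (v21,v0,v22) [++-] → (1.2155, -0.754555, 0.353308)–(1.2155, -1.2155, 0.243072)  len=0.4739
  (v22,v0,v1) [-++] → (1.2155, -0.754555, 0.353308)–(1.2155, -0.348897, 0.4503)  len=0.4171
  (v22,v1,v23) [-+-] → (1.2155, -0.348897, 0.4503)–(1.2155, -0.348897, 0.12357)  len=0.3267
  (v23,v1,v2) [-++] → (1.2155, -0.348897, 0.12357)–(1.2155, -0.348897, -0.4503)  len=0.5739
  (v23,v2,v21) [-++] → (1.2155, -0.348897, -0.4503)–(1.2155, -1.2155, -0.243072)  len=0.8910

Chained into 2 loop(s):
  loop 1: 8 segments, perimeter = 3.6550
  loop 2: 8 segments, perimeter = 3.6550
Total perimeter = 7.310

loops=2 perimeter=7.310


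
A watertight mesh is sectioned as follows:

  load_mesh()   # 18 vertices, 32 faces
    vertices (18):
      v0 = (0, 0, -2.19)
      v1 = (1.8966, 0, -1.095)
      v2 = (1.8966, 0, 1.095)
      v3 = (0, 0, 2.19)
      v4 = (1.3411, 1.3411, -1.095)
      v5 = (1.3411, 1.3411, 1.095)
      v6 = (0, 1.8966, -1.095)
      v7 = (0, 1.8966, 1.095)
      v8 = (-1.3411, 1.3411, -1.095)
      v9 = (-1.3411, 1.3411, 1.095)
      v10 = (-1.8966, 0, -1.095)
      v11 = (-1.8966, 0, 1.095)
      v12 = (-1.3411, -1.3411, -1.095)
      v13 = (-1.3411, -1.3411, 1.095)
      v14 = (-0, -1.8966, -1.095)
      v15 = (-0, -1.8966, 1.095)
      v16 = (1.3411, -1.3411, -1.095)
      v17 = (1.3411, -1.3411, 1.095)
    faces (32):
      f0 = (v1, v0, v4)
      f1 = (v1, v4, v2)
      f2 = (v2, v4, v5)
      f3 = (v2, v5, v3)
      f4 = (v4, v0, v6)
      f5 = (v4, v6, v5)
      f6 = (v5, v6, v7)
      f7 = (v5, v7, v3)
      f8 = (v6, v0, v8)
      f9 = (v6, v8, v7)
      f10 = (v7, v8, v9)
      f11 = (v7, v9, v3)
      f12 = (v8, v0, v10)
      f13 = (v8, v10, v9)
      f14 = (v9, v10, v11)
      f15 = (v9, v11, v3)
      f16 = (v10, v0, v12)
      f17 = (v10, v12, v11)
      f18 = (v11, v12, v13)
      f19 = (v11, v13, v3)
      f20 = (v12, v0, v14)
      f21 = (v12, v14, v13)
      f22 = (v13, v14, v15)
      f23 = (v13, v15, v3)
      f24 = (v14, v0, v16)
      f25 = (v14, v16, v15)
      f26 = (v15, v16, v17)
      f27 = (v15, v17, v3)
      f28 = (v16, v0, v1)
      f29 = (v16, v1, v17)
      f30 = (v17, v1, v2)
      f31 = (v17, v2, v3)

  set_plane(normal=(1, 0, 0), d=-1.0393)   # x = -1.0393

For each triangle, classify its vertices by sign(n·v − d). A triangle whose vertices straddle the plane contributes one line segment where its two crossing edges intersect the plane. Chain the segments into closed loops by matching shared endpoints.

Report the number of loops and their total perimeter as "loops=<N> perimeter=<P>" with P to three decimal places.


loops=1 perimeter=10.626

Straddling triangles (12 of 32):
  (v6,v0,v8) [++-] → (-1.0393, 1.0393, -1.34142)–(-1.0393, 1.46611, -1.095)  len=0.4928
  (v6,v8,v7) [+-+] → (-1.0393, 1.46611, -1.095)–(-1.0393, 1.46611, -0.602164)  len=0.4928
  (v7,v8,v9) [+--] → (-1.0393, 1.46611, -0.602164)–(-1.0393, 1.46611, 1.095)  len=1.6972
  (v7,v9,v3) [+-+] → (-1.0393, 1.46611, 1.095)–(-1.0393, 1.0393, 1.34142)  len=0.4928
  (v8,v0,v10) [-+-] → (-1.0393, 1.0393, -1.34142)–(-1.0393, 0, -1.58996)  len=1.0686
  (v9,v11,v3) [--+] → (-1.0393, 0, 1.58996)–(-1.0393, 1.0393, 1.34142)  len=1.0686
  (v10,v0,v12) [-+-] → (-1.0393, 0, -1.58996)–(-1.0393, -1.0393, -1.34142)  len=1.0686
  (v11,v13,v3) [--+] → (-1.0393, -1.0393, 1.34142)–(-1.0393, 0, 1.58996)  len=1.0686
  (v12,v0,v14) [-++] → (-1.0393, -1.0393, -1.34142)–(-1.0393, -1.46611, -1.095)  len=0.4928
  (v12,v14,v13) [-+-] → (-1.0393, -1.46611, -1.095)–(-1.0393, -1.46611, 0.602164)  len=1.6972
  (v13,v14,v15) [-++] → (-1.0393, -1.46611, 0.602164)–(-1.0393, -1.46611, 1.095)  len=0.4928
  (v13,v15,v3) [-++] → (-1.0393, -1.46611, 1.095)–(-1.0393, -1.0393, 1.34142)  len=0.4928

Chained into 1 loop(s):
  loop 1: 12 segments, perimeter = 10.6258
Total perimeter = 10.626


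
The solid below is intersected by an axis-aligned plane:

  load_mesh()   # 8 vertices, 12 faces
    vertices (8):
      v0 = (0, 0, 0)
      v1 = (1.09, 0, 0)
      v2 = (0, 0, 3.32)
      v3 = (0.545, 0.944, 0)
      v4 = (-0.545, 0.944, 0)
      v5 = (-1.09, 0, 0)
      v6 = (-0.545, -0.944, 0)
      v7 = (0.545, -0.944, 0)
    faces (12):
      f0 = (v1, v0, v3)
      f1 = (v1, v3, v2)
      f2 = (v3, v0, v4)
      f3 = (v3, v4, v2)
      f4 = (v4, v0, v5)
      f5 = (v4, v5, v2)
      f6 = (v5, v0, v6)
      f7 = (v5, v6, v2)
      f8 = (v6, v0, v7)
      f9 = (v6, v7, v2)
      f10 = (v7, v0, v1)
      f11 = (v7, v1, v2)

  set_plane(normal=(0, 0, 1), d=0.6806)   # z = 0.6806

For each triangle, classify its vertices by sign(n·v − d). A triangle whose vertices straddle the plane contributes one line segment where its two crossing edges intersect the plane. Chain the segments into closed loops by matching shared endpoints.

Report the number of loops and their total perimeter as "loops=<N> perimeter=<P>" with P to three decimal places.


loops=1 perimeter=5.199

Straddling triangles (6 of 12):
  (v1,v3,v2) [--+] → (0.433275, 0.75048, 0.6806)–(0.86655, 0, 0.6806)  len=0.8666
  (v3,v4,v2) [--+] → (-0.433275, 0.75048, 0.6806)–(0.433275, 0.75048, 0.6806)  len=0.8665
  (v4,v5,v2) [--+] → (-0.86655, 0, 0.6806)–(-0.433275, 0.75048, 0.6806)  len=0.8666
  (v5,v6,v2) [--+] → (-0.433275, -0.75048, 0.6806)–(-0.86655, 0, 0.6806)  len=0.8666
  (v6,v7,v2) [--+] → (0.433275, -0.75048, 0.6806)–(-0.433275, -0.75048, 0.6806)  len=0.8665
  (v7,v1,v2) [--+] → (0.86655, 0, 0.6806)–(0.433275, -0.75048, 0.6806)  len=0.8666

Chained into 1 loop(s):
  loop 1: 6 segments, perimeter = 5.1994
Total perimeter = 5.199


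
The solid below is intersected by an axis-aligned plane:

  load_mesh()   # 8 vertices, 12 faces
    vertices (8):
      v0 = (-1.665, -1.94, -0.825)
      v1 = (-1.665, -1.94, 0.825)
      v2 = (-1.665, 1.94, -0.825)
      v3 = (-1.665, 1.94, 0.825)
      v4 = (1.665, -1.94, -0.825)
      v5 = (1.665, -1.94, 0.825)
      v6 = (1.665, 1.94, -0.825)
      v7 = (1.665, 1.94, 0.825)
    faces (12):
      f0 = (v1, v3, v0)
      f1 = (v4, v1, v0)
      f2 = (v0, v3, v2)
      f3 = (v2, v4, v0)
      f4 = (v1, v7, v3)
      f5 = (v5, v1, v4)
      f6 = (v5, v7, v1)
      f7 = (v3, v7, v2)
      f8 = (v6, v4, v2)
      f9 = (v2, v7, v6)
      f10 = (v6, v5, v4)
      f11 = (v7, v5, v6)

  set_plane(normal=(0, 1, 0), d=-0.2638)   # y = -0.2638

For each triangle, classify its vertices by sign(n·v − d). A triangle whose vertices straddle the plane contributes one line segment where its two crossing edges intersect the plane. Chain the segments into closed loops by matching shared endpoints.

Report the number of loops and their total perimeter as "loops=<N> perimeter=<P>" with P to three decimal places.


Straddling triangles (8 of 12):
  (v1,v3,v0) [-+-] → (-1.665, -0.2638, 0.825)–(-1.665, -0.2638, -0.112183)  len=0.9372
  (v0,v3,v2) [-++] → (-1.665, -0.2638, -0.112183)–(-1.665, -0.2638, -0.825)  len=0.7128
  (v2,v4,v0) [+--] → (0.226406, -0.2638, -0.825)–(-1.665, -0.2638, -0.825)  len=1.8914
  (v1,v7,v3) [-++] → (-0.226406, -0.2638, 0.825)–(-1.665, -0.2638, 0.825)  len=1.4386
  (v5,v7,v1) [-+-] → (1.665, -0.2638, 0.825)–(-0.226406, -0.2638, 0.825)  len=1.8914
  (v6,v4,v2) [+-+] → (1.665, -0.2638, -0.825)–(0.226406, -0.2638, -0.825)  len=1.4386
  (v6,v5,v4) [+--] → (1.665, -0.2638, 0.112183)–(1.665, -0.2638, -0.825)  len=0.9372
  (v7,v5,v6) [+-+] → (1.665, -0.2638, 0.825)–(1.665, -0.2638, 0.112183)  len=0.7128

Chained into 1 loop(s):
  loop 1: 8 segments, perimeter = 9.9600
Total perimeter = 9.960

loops=1 perimeter=9.960


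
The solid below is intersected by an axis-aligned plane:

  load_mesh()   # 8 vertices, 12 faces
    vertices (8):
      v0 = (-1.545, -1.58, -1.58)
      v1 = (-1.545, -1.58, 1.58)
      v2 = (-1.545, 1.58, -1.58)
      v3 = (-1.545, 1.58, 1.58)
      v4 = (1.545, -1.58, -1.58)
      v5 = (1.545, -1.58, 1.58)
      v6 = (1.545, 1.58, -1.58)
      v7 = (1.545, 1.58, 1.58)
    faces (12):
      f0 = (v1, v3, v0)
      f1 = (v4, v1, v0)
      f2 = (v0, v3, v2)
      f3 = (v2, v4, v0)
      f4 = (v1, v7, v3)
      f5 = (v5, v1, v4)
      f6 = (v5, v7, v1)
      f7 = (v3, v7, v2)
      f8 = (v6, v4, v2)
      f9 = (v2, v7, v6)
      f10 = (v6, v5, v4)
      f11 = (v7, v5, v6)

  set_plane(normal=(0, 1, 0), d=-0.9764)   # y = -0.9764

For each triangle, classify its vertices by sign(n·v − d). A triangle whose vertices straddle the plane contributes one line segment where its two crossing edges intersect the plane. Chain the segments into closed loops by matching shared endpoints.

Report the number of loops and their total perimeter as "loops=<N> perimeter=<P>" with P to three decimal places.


Straddling triangles (8 of 12):
  (v1,v3,v0) [-+-] → (-1.545, -0.9764, 1.58)–(-1.545, -0.9764, -0.9764)  len=2.5564
  (v0,v3,v2) [-++] → (-1.545, -0.9764, -0.9764)–(-1.545, -0.9764, -1.58)  len=0.6036
  (v2,v4,v0) [+--] → (0.954771, -0.9764, -1.58)–(-1.545, -0.9764, -1.58)  len=2.4998
  (v1,v7,v3) [-++] → (-0.954771, -0.9764, 1.58)–(-1.545, -0.9764, 1.58)  len=0.5902
  (v5,v7,v1) [-+-] → (1.545, -0.9764, 1.58)–(-0.954771, -0.9764, 1.58)  len=2.4998
  (v6,v4,v2) [+-+] → (1.545, -0.9764, -1.58)–(0.954771, -0.9764, -1.58)  len=0.5902
  (v6,v5,v4) [+--] → (1.545, -0.9764, 0.9764)–(1.545, -0.9764, -1.58)  len=2.5564
  (v7,v5,v6) [+-+] → (1.545, -0.9764, 1.58)–(1.545, -0.9764, 0.9764)  len=0.6036

Chained into 1 loop(s):
  loop 1: 8 segments, perimeter = 12.5000
Total perimeter = 12.500

loops=1 perimeter=12.500


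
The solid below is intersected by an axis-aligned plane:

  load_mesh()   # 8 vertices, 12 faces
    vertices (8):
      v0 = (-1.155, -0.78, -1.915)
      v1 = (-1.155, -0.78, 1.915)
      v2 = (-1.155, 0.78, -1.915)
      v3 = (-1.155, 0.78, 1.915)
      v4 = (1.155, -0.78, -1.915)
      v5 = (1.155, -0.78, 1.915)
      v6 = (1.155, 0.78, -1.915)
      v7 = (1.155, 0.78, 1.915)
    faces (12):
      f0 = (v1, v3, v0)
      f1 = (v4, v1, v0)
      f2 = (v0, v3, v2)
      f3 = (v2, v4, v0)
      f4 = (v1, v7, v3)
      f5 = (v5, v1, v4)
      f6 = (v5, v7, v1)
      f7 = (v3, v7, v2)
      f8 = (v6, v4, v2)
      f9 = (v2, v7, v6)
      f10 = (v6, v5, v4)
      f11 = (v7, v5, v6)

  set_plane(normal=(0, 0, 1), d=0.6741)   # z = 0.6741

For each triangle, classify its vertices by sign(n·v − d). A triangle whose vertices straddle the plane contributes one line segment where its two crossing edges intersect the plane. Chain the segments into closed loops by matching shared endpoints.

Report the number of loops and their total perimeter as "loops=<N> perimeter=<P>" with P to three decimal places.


loops=1 perimeter=7.740

Straddling triangles (8 of 12):
  (v1,v3,v0) [++-] → (-1.155, 0.274568, 0.6741)–(-1.155, -0.78, 0.6741)  len=1.0546
  (v4,v1,v0) [-+-] → (-0.406572, -0.78, 0.6741)–(-1.155, -0.78, 0.6741)  len=0.7484
  (v0,v3,v2) [-+-] → (-1.155, 0.274568, 0.6741)–(-1.155, 0.78, 0.6741)  len=0.5054
  (v5,v1,v4) [++-] → (-0.406572, -0.78, 0.6741)–(1.155, -0.78, 0.6741)  len=1.5616
  (v3,v7,v2) [++-] → (0.406572, 0.78, 0.6741)–(-1.155, 0.78, 0.6741)  len=1.5616
  (v2,v7,v6) [-+-] → (0.406572, 0.78, 0.6741)–(1.155, 0.78, 0.6741)  len=0.7484
  (v6,v5,v4) [-+-] → (1.155, -0.274568, 0.6741)–(1.155, -0.78, 0.6741)  len=0.5054
  (v7,v5,v6) [++-] → (1.155, -0.274568, 0.6741)–(1.155, 0.78, 0.6741)  len=1.0546

Chained into 1 loop(s):
  loop 1: 8 segments, perimeter = 7.7400
Total perimeter = 7.740


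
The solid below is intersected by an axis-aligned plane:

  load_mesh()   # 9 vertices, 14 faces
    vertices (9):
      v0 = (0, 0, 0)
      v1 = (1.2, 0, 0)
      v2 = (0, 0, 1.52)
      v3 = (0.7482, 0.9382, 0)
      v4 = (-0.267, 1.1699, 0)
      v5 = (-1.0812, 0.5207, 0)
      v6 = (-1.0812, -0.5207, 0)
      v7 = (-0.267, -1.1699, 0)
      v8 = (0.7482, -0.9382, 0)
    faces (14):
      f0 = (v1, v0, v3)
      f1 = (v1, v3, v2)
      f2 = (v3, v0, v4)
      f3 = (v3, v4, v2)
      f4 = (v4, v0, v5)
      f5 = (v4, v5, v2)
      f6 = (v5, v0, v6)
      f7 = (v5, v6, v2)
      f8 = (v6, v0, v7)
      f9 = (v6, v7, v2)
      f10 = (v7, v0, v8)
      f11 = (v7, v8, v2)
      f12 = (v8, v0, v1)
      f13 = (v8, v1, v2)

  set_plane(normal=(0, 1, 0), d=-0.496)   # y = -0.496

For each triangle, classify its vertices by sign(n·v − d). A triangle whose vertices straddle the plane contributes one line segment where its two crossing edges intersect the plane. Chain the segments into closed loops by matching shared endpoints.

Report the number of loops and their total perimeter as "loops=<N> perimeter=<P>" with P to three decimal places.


Straddling triangles (8 of 14):
  (v5,v0,v6) [++-] → (-1.02991, -0.496, 0)–(-1.0812, -0.496, 0)  len=0.0513
  (v5,v6,v2) [+-+] → (-1.0812, -0.496, 0)–(-1.02991, -0.496, 0.0721029)  len=0.0885
  (v6,v0,v7) [-+-] → (-1.02991, -0.496, 0)–(-0.113199, -0.496, 0)  len=0.9167
  (v6,v7,v2) [--+] → (-0.113199, -0.496, 0.875569)–(-1.02991, -0.496, 0.0721029)  len=1.2190
  (v7,v0,v8) [-+-] → (-0.113199, -0.496, 0)–(0.395552, -0.496, 0)  len=0.5088
  (v7,v8,v2) [--+] → (0.395552, -0.496, 0.716419)–(-0.113199, -0.496, 0.875569)  len=0.5331
  (v8,v0,v1) [-++] → (0.395552, -0.496, 0)–(0.961146, -0.496, 0)  len=0.5656
  (v8,v1,v2) [-++] → (0.961146, -0.496, 0)–(0.395552, -0.496, 0.716419)  len=0.9128

Chained into 1 loop(s):
  loop 1: 8 segments, perimeter = 4.7956
Total perimeter = 4.796

loops=1 perimeter=4.796


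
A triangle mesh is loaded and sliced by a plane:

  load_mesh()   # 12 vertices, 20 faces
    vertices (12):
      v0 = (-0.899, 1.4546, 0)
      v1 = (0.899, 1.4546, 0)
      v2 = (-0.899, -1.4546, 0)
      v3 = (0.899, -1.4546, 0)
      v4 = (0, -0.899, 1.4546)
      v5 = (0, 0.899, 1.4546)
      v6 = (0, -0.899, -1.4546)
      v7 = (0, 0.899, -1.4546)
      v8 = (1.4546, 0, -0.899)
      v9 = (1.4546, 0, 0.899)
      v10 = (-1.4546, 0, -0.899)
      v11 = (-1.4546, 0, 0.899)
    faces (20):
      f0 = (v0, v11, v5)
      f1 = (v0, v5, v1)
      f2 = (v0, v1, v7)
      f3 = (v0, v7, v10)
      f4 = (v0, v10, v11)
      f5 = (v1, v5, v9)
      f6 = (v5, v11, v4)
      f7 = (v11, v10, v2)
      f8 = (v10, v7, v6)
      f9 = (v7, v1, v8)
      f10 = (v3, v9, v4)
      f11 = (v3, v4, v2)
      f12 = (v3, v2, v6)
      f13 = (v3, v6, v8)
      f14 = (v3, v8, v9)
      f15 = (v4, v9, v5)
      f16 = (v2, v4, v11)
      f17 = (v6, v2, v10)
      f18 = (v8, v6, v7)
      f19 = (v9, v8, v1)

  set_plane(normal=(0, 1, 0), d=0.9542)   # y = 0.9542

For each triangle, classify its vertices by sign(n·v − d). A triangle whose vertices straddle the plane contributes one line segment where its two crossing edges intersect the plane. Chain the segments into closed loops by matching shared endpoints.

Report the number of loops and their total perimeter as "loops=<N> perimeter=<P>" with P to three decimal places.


Straddling triangles (8 of 20):
  (v0,v11,v5) [+--] → (-1.09013, 0.9542, 0.309267)–(-0.0893175, 0.9542, 1.31008)  len=1.4154
  (v0,v5,v1) [+-+] → (-0.0893175, 0.9542, 1.31008)–(0.0893175, 0.9542, 1.31008)  len=0.1786
  (v0,v1,v7) [++-] → (0.0893175, 0.9542, -1.31008)–(-0.0893175, 0.9542, -1.31008)  len=0.1786
  (v0,v7,v10) [+--] → (-0.0893175, 0.9542, -1.31008)–(-1.09013, 0.9542, -0.309267)  len=1.4154
  (v0,v10,v11) [+--] → (-1.09013, 0.9542, -0.309267)–(-1.09013, 0.9542, 0.309267)  len=0.6185
  (v1,v5,v9) [+--] → (0.0893175, 0.9542, 1.31008)–(1.09013, 0.9542, 0.309267)  len=1.4154
  (v7,v1,v8) [-+-] → (0.0893175, 0.9542, -1.31008)–(1.09013, 0.9542, -0.309267)  len=1.4154
  (v9,v8,v1) [--+] → (1.09013, 0.9542, -0.309267)–(1.09013, 0.9542, 0.309267)  len=0.6185

Chained into 1 loop(s):
  loop 1: 8 segments, perimeter = 7.2558
Total perimeter = 7.256

loops=1 perimeter=7.256
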